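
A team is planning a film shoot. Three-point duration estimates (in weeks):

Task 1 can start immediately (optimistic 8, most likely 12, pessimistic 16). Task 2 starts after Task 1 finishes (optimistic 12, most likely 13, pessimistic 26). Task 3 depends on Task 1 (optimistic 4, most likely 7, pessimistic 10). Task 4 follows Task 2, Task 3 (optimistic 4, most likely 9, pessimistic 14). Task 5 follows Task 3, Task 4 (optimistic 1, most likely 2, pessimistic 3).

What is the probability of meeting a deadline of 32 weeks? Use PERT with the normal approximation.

te_Task 1 = (8 + 4·12 + 16)/6 = 72/6 = 12; σ²_Task 1 = ((16−8)/6)² = 1.778
te_Task 2 = (12 + 4·13 + 26)/6 = 90/6 = 15; σ²_Task 2 = ((26−12)/6)² = 5.444
te_Task 3 = (4 + 4·7 + 10)/6 = 42/6 = 7; σ²_Task 3 = ((10−4)/6)² = 1.000
te_Task 4 = (4 + 4·9 + 14)/6 = 54/6 = 9; σ²_Task 4 = ((14−4)/6)² = 2.778
te_Task 5 = (1 + 4·2 + 3)/6 = 12/6 = 2; σ²_Task 5 = ((3−1)/6)² = 0.111

Forward pass:
ES_Task 1 = 0; EF_Task 1 = 12
ES_Task 2 = 12; EF_Task 2 = 12+15 = 27
ES_Task 3 = 12; EF_Task 3 = 12+7 = 19
ES_Task 4 = max(EF_Task 2=27, EF_Task 3=19) = 27; EF_Task 4 = 27+9 = 36
ES_Task 5 = max(EF_Task 3=19, EF_Task 4=36) = 36; EF_Task 5 = 36+2 = 38
Expected project duration μ = 38 weeks. Critical path: Task 1 → Task 2 → Task 4 → Task 5.

Variance along critical path = 1.778 + 5.444 + 2.778 + 0.111 = 10.111; σ = √10.111 = 3.180 weeks.
Z = (32 − 38) / 3.180 = -1.887
P(T ≤ 32) = Φ(-1.887) ≈ 0.030

0.030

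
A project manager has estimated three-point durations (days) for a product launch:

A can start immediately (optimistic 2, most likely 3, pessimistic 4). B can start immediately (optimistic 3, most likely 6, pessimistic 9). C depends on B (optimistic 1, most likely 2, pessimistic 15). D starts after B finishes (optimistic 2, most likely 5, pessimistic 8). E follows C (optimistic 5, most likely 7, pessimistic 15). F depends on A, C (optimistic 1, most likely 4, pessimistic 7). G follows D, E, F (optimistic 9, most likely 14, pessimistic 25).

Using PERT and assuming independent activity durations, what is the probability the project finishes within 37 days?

te_A = (2 + 4·3 + 4)/6 = 18/6 = 3; σ²_A = ((4−2)/6)² = 0.111
te_B = (3 + 4·6 + 9)/6 = 36/6 = 6; σ²_B = ((9−3)/6)² = 1.000
te_C = (1 + 4·2 + 15)/6 = 24/6 = 4; σ²_C = ((15−1)/6)² = 5.444
te_D = (2 + 4·5 + 8)/6 = 30/6 = 5; σ²_D = ((8−2)/6)² = 1.000
te_E = (5 + 4·7 + 15)/6 = 48/6 = 8; σ²_E = ((15−5)/6)² = 2.778
te_F = (1 + 4·4 + 7)/6 = 24/6 = 4; σ²_F = ((7−1)/6)² = 1.000
te_G = (9 + 4·14 + 25)/6 = 90/6 = 15; σ²_G = ((25−9)/6)² = 7.111

Forward pass:
ES_A = 0; EF_A = 3
ES_B = 0; EF_B = 6
ES_C = 6; EF_C = 6+4 = 10
ES_D = 6; EF_D = 6+5 = 11
ES_E = 10; EF_E = 10+8 = 18
ES_F = max(EF_A=3, EF_C=10) = 10; EF_F = 10+4 = 14
ES_G = max(EF_D=11, EF_E=18, EF_F=14) = 18; EF_G = 18+15 = 33
Expected project duration μ = 33 days. Critical path: B → C → E → G.

Variance along critical path = 1.000 + 5.444 + 2.778 + 7.111 = 16.333; σ = √16.333 = 4.041 days.
Z = (37 − 33) / 4.041 = 0.990
P(T ≤ 37) = Φ(0.990) ≈ 0.839

0.839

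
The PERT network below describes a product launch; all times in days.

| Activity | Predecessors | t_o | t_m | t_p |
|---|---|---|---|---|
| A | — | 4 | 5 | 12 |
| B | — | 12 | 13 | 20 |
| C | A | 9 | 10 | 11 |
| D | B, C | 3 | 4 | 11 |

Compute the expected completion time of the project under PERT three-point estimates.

te_A = (4 + 4·5 + 12)/6 = 36/6 = 6
te_B = (12 + 4·13 + 20)/6 = 84/6 = 14
te_C = (9 + 4·10 + 11)/6 = 60/6 = 10
te_D = (3 + 4·4 + 11)/6 = 30/6 = 5

Forward pass:
ES_A = 0; EF_A = 6
ES_B = 0; EF_B = 14
ES_C = 6; EF_C = 6+10 = 16
ES_D = max(EF_B=14, EF_C=16) = 16; EF_D = 16+5 = 21
Expected project duration μ = 21 days. Critical path: A → C → D.

21 days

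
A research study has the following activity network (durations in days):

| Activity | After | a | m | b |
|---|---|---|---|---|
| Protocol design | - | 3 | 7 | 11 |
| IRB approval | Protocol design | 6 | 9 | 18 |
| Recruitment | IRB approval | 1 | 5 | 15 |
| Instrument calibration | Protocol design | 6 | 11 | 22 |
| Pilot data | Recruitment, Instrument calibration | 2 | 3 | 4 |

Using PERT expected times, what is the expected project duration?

te_Protocol design = (3 + 4·7 + 11)/6 = 42/6 = 7
te_IRB approval = (6 + 4·9 + 18)/6 = 60/6 = 10
te_Recruitment = (1 + 4·5 + 15)/6 = 36/6 = 6
te_Instrument calibration = (6 + 4·11 + 22)/6 = 72/6 = 12
te_Pilot data = (2 + 4·3 + 4)/6 = 18/6 = 3

Forward pass:
ES_Protocol design = 0; EF_Protocol design = 7
ES_IRB approval = 7; EF_IRB approval = 7+10 = 17
ES_Recruitment = 17; EF_Recruitment = 17+6 = 23
ES_Instrument calibration = 7; EF_Instrument calibration = 7+12 = 19
ES_Pilot data = max(EF_Recruitment=23, EF_Instrument calibration=19) = 23; EF_Pilot data = 23+3 = 26
Expected project duration μ = 26 days. Critical path: Protocol design → IRB approval → Recruitment → Pilot data.

26 days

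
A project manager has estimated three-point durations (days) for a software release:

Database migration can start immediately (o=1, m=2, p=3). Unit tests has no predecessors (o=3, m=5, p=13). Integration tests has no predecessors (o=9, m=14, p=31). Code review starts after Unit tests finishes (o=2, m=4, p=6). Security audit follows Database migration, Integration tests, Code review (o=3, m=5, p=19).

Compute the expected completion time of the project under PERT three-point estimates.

te_Database migration = (1 + 4·2 + 3)/6 = 12/6 = 2
te_Unit tests = (3 + 4·5 + 13)/6 = 36/6 = 6
te_Integration tests = (9 + 4·14 + 31)/6 = 96/6 = 16
te_Code review = (2 + 4·4 + 6)/6 = 24/6 = 4
te_Security audit = (3 + 4·5 + 19)/6 = 42/6 = 7

Forward pass:
ES_Database migration = 0; EF_Database migration = 2
ES_Unit tests = 0; EF_Unit tests = 6
ES_Integration tests = 0; EF_Integration tests = 16
ES_Code review = 6; EF_Code review = 6+4 = 10
ES_Security audit = max(EF_Database migration=2, EF_Integration tests=16, EF_Code review=10) = 16; EF_Security audit = 16+7 = 23
Expected project duration μ = 23 days. Critical path: Integration tests → Security audit.

23 days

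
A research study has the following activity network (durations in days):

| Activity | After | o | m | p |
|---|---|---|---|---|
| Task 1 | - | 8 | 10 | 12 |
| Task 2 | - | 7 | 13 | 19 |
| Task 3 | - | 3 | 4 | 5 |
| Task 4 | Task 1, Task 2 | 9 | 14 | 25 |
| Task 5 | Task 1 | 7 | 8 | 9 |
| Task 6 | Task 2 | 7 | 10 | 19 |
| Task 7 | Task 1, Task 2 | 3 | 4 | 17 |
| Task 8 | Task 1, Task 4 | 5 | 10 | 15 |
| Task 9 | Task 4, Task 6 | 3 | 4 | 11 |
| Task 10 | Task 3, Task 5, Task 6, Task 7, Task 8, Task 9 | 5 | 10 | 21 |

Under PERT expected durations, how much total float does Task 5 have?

20 days

te_Task 1 = (8 + 4·10 + 12)/6 = 60/6 = 10
te_Task 2 = (7 + 4·13 + 19)/6 = 78/6 = 13
te_Task 3 = (3 + 4·4 + 5)/6 = 24/6 = 4
te_Task 4 = (9 + 4·14 + 25)/6 = 90/6 = 15
te_Task 5 = (7 + 4·8 + 9)/6 = 48/6 = 8
te_Task 6 = (7 + 4·10 + 19)/6 = 66/6 = 11
te_Task 7 = (3 + 4·4 + 17)/6 = 36/6 = 6
te_Task 8 = (5 + 4·10 + 15)/6 = 60/6 = 10
te_Task 9 = (3 + 4·4 + 11)/6 = 30/6 = 5
te_Task 10 = (5 + 4·10 + 21)/6 = 66/6 = 11

Forward pass:
ES_Task 1 = 0; EF_Task 1 = 10
ES_Task 2 = 0; EF_Task 2 = 13
ES_Task 3 = 0; EF_Task 3 = 4
ES_Task 4 = max(EF_Task 1=10, EF_Task 2=13) = 13; EF_Task 4 = 13+15 = 28
ES_Task 5 = 10; EF_Task 5 = 10+8 = 18
ES_Task 6 = 13; EF_Task 6 = 13+11 = 24
ES_Task 7 = max(EF_Task 1=10, EF_Task 2=13) = 13; EF_Task 7 = 13+6 = 19
ES_Task 8 = max(EF_Task 1=10, EF_Task 4=28) = 28; EF_Task 8 = 28+10 = 38
ES_Task 9 = max(EF_Task 4=28, EF_Task 6=24) = 28; EF_Task 9 = 28+5 = 33
ES_Task 10 = max(EF_Task 3=4, EF_Task 5=18, EF_Task 6=24, EF_Task 7=19, EF_Task 8=38, EF_Task 9=33) = 38; EF_Task 10 = 38+11 = 49
Expected project duration μ = 49 days. Critical path: Task 2 → Task 4 → Task 8 → Task 10.

Backward pass:
LF_Task 10 = 49; LS_Task 10 = 49−11 = 38
LF_Task 9 = LS_Task 10 = 38; LS_Task 9 = 38−5 = 33
LF_Task 8 = LS_Task 10 = 38; LS_Task 8 = 38−10 = 28
LF_Task 7 = LS_Task 10 = 38; LS_Task 7 = 38−6 = 32
LF_Task 6 = min(LS_Task 9=33, LS_Task 10=38) = 33; LS_Task 6 = 33−11 = 22
LF_Task 5 = LS_Task 10 = 38; LS_Task 5 = 38−8 = 30
LF_Task 4 = min(LS_Task 8=28, LS_Task 9=33) = 28; LS_Task 4 = 28−15 = 13
LF_Task 3 = LS_Task 10 = 38; LS_Task 3 = 38−4 = 34
LF_Task 2 = min(LS_Task 4=13, LS_Task 6=22, LS_Task 7=32) = 13; LS_Task 2 = 13−13 = 0
LF_Task 1 = min(LS_Task 4=13, LS_Task 5=30, LS_Task 7=32, LS_Task 8=28) = 13; LS_Task 1 = 13−10 = 3
Slack_Task 5 = LS_Task 5 − ES_Task 5 = 30 − 10 = 20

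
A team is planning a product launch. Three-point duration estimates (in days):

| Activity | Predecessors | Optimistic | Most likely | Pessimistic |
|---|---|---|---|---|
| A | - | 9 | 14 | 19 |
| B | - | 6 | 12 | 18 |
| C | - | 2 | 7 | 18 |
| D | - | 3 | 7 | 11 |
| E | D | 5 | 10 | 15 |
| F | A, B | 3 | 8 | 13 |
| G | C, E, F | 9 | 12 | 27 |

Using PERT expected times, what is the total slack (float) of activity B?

2 days

te_A = (9 + 4·14 + 19)/6 = 84/6 = 14
te_B = (6 + 4·12 + 18)/6 = 72/6 = 12
te_C = (2 + 4·7 + 18)/6 = 48/6 = 8
te_D = (3 + 4·7 + 11)/6 = 42/6 = 7
te_E = (5 + 4·10 + 15)/6 = 60/6 = 10
te_F = (3 + 4·8 + 13)/6 = 48/6 = 8
te_G = (9 + 4·12 + 27)/6 = 84/6 = 14

Forward pass:
ES_A = 0; EF_A = 14
ES_B = 0; EF_B = 12
ES_C = 0; EF_C = 8
ES_D = 0; EF_D = 7
ES_E = 7; EF_E = 7+10 = 17
ES_F = max(EF_A=14, EF_B=12) = 14; EF_F = 14+8 = 22
ES_G = max(EF_C=8, EF_E=17, EF_F=22) = 22; EF_G = 22+14 = 36
Expected project duration μ = 36 days. Critical path: A → F → G.

Backward pass:
LF_G = 36; LS_G = 36−14 = 22
LF_F = LS_G = 22; LS_F = 22−8 = 14
LF_E = LS_G = 22; LS_E = 22−10 = 12
LF_D = LS_E = 12; LS_D = 12−7 = 5
LF_C = LS_G = 22; LS_C = 22−8 = 14
LF_B = LS_F = 14; LS_B = 14−12 = 2
LF_A = LS_F = 14; LS_A = 14−14 = 0
Slack_B = LS_B − ES_B = 2 − 0 = 2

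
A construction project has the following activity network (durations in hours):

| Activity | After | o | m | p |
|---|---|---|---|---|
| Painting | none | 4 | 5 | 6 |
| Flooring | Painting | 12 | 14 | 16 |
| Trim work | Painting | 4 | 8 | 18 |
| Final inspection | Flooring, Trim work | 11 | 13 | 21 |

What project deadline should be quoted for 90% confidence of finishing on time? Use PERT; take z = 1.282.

te_Painting = (4 + 4·5 + 6)/6 = 30/6 = 5; σ²_Painting = ((6−4)/6)² = 0.111
te_Flooring = (12 + 4·14 + 16)/6 = 84/6 = 14; σ²_Flooring = ((16−12)/6)² = 0.444
te_Trim work = (4 + 4·8 + 18)/6 = 54/6 = 9; σ²_Trim work = ((18−4)/6)² = 5.444
te_Final inspection = (11 + 4·13 + 21)/6 = 84/6 = 14; σ²_Final inspection = ((21−11)/6)² = 2.778

Forward pass:
ES_Painting = 0; EF_Painting = 5
ES_Flooring = 5; EF_Flooring = 5+14 = 19
ES_Trim work = 5; EF_Trim work = 5+9 = 14
ES_Final inspection = max(EF_Flooring=19, EF_Trim work=14) = 19; EF_Final inspection = 19+14 = 33
Expected project duration μ = 33 hours. Critical path: Painting → Flooring → Final inspection.

Variance along critical path = 0.111 + 0.444 + 2.778 = 3.333; σ = 1.826 hours.
D = μ + z·σ = 33 + 1.282·1.826 = 35.3 hours

35.3 hours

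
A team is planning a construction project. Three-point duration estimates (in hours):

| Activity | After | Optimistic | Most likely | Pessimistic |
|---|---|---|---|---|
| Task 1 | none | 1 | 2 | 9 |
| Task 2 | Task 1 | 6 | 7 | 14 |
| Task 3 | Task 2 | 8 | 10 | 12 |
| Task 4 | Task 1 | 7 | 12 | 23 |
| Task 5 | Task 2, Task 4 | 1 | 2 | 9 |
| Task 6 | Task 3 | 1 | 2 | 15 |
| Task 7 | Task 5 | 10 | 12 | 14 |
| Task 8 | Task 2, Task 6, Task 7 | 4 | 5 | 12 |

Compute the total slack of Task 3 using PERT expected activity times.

6 hours

te_Task 1 = (1 + 4·2 + 9)/6 = 18/6 = 3
te_Task 2 = (6 + 4·7 + 14)/6 = 48/6 = 8
te_Task 3 = (8 + 4·10 + 12)/6 = 60/6 = 10
te_Task 4 = (7 + 4·12 + 23)/6 = 78/6 = 13
te_Task 5 = (1 + 4·2 + 9)/6 = 18/6 = 3
te_Task 6 = (1 + 4·2 + 15)/6 = 24/6 = 4
te_Task 7 = (10 + 4·12 + 14)/6 = 72/6 = 12
te_Task 8 = (4 + 4·5 + 12)/6 = 36/6 = 6

Forward pass:
ES_Task 1 = 0; EF_Task 1 = 3
ES_Task 2 = 3; EF_Task 2 = 3+8 = 11
ES_Task 3 = 11; EF_Task 3 = 11+10 = 21
ES_Task 4 = 3; EF_Task 4 = 3+13 = 16
ES_Task 5 = max(EF_Task 2=11, EF_Task 4=16) = 16; EF_Task 5 = 16+3 = 19
ES_Task 6 = 21; EF_Task 6 = 21+4 = 25
ES_Task 7 = 19; EF_Task 7 = 19+12 = 31
ES_Task 8 = max(EF_Task 2=11, EF_Task 6=25, EF_Task 7=31) = 31; EF_Task 8 = 31+6 = 37
Expected project duration μ = 37 hours. Critical path: Task 1 → Task 4 → Task 5 → Task 7 → Task 8.

Backward pass:
LF_Task 8 = 37; LS_Task 8 = 37−6 = 31
LF_Task 7 = LS_Task 8 = 31; LS_Task 7 = 31−12 = 19
LF_Task 6 = LS_Task 8 = 31; LS_Task 6 = 31−4 = 27
LF_Task 5 = LS_Task 7 = 19; LS_Task 5 = 19−3 = 16
LF_Task 4 = LS_Task 5 = 16; LS_Task 4 = 16−13 = 3
LF_Task 3 = LS_Task 6 = 27; LS_Task 3 = 27−10 = 17
LF_Task 2 = min(LS_Task 3=17, LS_Task 5=16, LS_Task 8=31) = 16; LS_Task 2 = 16−8 = 8
LF_Task 1 = min(LS_Task 2=8, LS_Task 4=3) = 3; LS_Task 1 = 3−3 = 0
Slack_Task 3 = LS_Task 3 − ES_Task 3 = 17 − 11 = 6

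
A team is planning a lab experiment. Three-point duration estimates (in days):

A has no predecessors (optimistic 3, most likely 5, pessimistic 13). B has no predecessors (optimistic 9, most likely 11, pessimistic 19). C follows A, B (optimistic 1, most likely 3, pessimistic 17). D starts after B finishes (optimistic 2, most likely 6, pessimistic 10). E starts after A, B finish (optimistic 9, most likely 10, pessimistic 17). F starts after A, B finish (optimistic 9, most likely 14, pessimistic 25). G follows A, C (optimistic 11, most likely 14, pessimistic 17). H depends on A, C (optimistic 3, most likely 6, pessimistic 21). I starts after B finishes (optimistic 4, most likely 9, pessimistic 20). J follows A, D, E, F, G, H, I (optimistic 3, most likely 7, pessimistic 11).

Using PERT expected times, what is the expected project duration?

38 days

te_A = (3 + 4·5 + 13)/6 = 36/6 = 6
te_B = (9 + 4·11 + 19)/6 = 72/6 = 12
te_C = (1 + 4·3 + 17)/6 = 30/6 = 5
te_D = (2 + 4·6 + 10)/6 = 36/6 = 6
te_E = (9 + 4·10 + 17)/6 = 66/6 = 11
te_F = (9 + 4·14 + 25)/6 = 90/6 = 15
te_G = (11 + 4·14 + 17)/6 = 84/6 = 14
te_H = (3 + 4·6 + 21)/6 = 48/6 = 8
te_I = (4 + 4·9 + 20)/6 = 60/6 = 10
te_J = (3 + 4·7 + 11)/6 = 42/6 = 7

Forward pass:
ES_A = 0; EF_A = 6
ES_B = 0; EF_B = 12
ES_C = max(EF_A=6, EF_B=12) = 12; EF_C = 12+5 = 17
ES_D = 12; EF_D = 12+6 = 18
ES_E = max(EF_A=6, EF_B=12) = 12; EF_E = 12+11 = 23
ES_F = max(EF_A=6, EF_B=12) = 12; EF_F = 12+15 = 27
ES_G = max(EF_A=6, EF_C=17) = 17; EF_G = 17+14 = 31
ES_H = max(EF_A=6, EF_C=17) = 17; EF_H = 17+8 = 25
ES_I = 12; EF_I = 12+10 = 22
ES_J = max(EF_A=6, EF_D=18, EF_E=23, EF_F=27, EF_G=31, EF_H=25, EF_I=22) = 31; EF_J = 31+7 = 38
Expected project duration μ = 38 days. Critical path: B → C → G → J.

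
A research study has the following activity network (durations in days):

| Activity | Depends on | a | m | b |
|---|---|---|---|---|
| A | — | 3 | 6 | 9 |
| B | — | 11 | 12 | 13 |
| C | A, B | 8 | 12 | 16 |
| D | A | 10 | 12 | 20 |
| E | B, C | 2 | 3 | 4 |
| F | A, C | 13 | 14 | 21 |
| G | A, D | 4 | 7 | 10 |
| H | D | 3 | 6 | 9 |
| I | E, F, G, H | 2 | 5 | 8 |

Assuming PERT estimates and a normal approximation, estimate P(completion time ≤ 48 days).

0.968

te_A = (3 + 4·6 + 9)/6 = 36/6 = 6; σ²_A = ((9−3)/6)² = 1.000
te_B = (11 + 4·12 + 13)/6 = 72/6 = 12; σ²_B = ((13−11)/6)² = 0.111
te_C = (8 + 4·12 + 16)/6 = 72/6 = 12; σ²_C = ((16−8)/6)² = 1.778
te_D = (10 + 4·12 + 20)/6 = 78/6 = 13; σ²_D = ((20−10)/6)² = 2.778
te_E = (2 + 4·3 + 4)/6 = 18/6 = 3; σ²_E = ((4−2)/6)² = 0.111
te_F = (13 + 4·14 + 21)/6 = 90/6 = 15; σ²_F = ((21−13)/6)² = 1.778
te_G = (4 + 4·7 + 10)/6 = 42/6 = 7; σ²_G = ((10−4)/6)² = 1.000
te_H = (3 + 4·6 + 9)/6 = 36/6 = 6; σ²_H = ((9−3)/6)² = 1.000
te_I = (2 + 4·5 + 8)/6 = 30/6 = 5; σ²_I = ((8−2)/6)² = 1.000

Forward pass:
ES_A = 0; EF_A = 6
ES_B = 0; EF_B = 12
ES_C = max(EF_A=6, EF_B=12) = 12; EF_C = 12+12 = 24
ES_D = 6; EF_D = 6+13 = 19
ES_E = max(EF_B=12, EF_C=24) = 24; EF_E = 24+3 = 27
ES_F = max(EF_A=6, EF_C=24) = 24; EF_F = 24+15 = 39
ES_G = max(EF_A=6, EF_D=19) = 19; EF_G = 19+7 = 26
ES_H = 19; EF_H = 19+6 = 25
ES_I = max(EF_E=27, EF_F=39, EF_G=26, EF_H=25) = 39; EF_I = 39+5 = 44
Expected project duration μ = 44 days. Critical path: B → C → F → I.

Variance along critical path = 0.111 + 1.778 + 1.778 + 1.000 = 4.667; σ = √4.667 = 2.160 days.
Z = (48 − 44) / 2.160 = 1.852
P(T ≤ 48) = Φ(1.852) ≈ 0.968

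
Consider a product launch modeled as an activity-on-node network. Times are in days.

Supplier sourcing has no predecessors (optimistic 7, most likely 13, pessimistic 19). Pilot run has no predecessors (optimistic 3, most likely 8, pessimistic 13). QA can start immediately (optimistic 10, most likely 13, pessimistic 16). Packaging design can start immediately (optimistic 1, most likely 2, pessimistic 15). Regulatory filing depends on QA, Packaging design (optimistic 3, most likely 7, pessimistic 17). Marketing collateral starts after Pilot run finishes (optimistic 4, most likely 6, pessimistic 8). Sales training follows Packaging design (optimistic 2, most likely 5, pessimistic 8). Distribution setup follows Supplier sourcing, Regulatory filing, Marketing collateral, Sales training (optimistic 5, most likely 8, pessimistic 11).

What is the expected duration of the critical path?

te_Supplier sourcing = (7 + 4·13 + 19)/6 = 78/6 = 13
te_Pilot run = (3 + 4·8 + 13)/6 = 48/6 = 8
te_QA = (10 + 4·13 + 16)/6 = 78/6 = 13
te_Packaging design = (1 + 4·2 + 15)/6 = 24/6 = 4
te_Regulatory filing = (3 + 4·7 + 17)/6 = 48/6 = 8
te_Marketing collateral = (4 + 4·6 + 8)/6 = 36/6 = 6
te_Sales training = (2 + 4·5 + 8)/6 = 30/6 = 5
te_Distribution setup = (5 + 4·8 + 11)/6 = 48/6 = 8

Forward pass:
ES_Supplier sourcing = 0; EF_Supplier sourcing = 13
ES_Pilot run = 0; EF_Pilot run = 8
ES_QA = 0; EF_QA = 13
ES_Packaging design = 0; EF_Packaging design = 4
ES_Regulatory filing = max(EF_QA=13, EF_Packaging design=4) = 13; EF_Regulatory filing = 13+8 = 21
ES_Marketing collateral = 8; EF_Marketing collateral = 8+6 = 14
ES_Sales training = 4; EF_Sales training = 4+5 = 9
ES_Distribution setup = max(EF_Supplier sourcing=13, EF_Regulatory filing=21, EF_Marketing collateral=14, EF_Sales training=9) = 21; EF_Distribution setup = 21+8 = 29
Expected project duration μ = 29 days. Critical path: QA → Regulatory filing → Distribution setup.

29 days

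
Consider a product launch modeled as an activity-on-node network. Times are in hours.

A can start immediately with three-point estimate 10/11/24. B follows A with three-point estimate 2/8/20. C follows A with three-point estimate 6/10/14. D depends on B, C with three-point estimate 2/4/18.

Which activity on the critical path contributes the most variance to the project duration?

D

te_A = (10 + 4·11 + 24)/6 = 78/6 = 13; σ²_A = ((24−10)/6)² = 5.444
te_B = (2 + 4·8 + 20)/6 = 54/6 = 9; σ²_B = ((20−2)/6)² = 9.000
te_C = (6 + 4·10 + 14)/6 = 60/6 = 10; σ²_C = ((14−6)/6)² = 1.778
te_D = (2 + 4·4 + 18)/6 = 36/6 = 6; σ²_D = ((18−2)/6)² = 7.111

Forward pass:
ES_A = 0; EF_A = 13
ES_B = 13; EF_B = 13+9 = 22
ES_C = 13; EF_C = 13+10 = 23
ES_D = max(EF_B=22, EF_C=23) = 23; EF_D = 23+6 = 29
Expected project duration μ = 29 hours. Critical path: A → C → D.

Variances on critical path: σ²_A=5.444, σ²_C=1.778, σ²_D=7.111.
Largest is σ²_D = 7.111.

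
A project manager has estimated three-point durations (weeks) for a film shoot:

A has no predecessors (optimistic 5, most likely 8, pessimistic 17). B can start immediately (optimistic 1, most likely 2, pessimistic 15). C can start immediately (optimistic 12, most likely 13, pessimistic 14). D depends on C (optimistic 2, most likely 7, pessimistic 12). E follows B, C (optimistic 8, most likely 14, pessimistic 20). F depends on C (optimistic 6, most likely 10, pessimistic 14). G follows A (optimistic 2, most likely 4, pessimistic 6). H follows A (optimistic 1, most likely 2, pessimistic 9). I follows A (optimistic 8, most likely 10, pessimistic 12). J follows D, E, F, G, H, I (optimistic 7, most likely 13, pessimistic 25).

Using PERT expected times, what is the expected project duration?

te_A = (5 + 4·8 + 17)/6 = 54/6 = 9
te_B = (1 + 4·2 + 15)/6 = 24/6 = 4
te_C = (12 + 4·13 + 14)/6 = 78/6 = 13
te_D = (2 + 4·7 + 12)/6 = 42/6 = 7
te_E = (8 + 4·14 + 20)/6 = 84/6 = 14
te_F = (6 + 4·10 + 14)/6 = 60/6 = 10
te_G = (2 + 4·4 + 6)/6 = 24/6 = 4
te_H = (1 + 4·2 + 9)/6 = 18/6 = 3
te_I = (8 + 4·10 + 12)/6 = 60/6 = 10
te_J = (7 + 4·13 + 25)/6 = 84/6 = 14

Forward pass:
ES_A = 0; EF_A = 9
ES_B = 0; EF_B = 4
ES_C = 0; EF_C = 13
ES_D = 13; EF_D = 13+7 = 20
ES_E = max(EF_B=4, EF_C=13) = 13; EF_E = 13+14 = 27
ES_F = 13; EF_F = 13+10 = 23
ES_G = 9; EF_G = 9+4 = 13
ES_H = 9; EF_H = 9+3 = 12
ES_I = 9; EF_I = 9+10 = 19
ES_J = max(EF_D=20, EF_E=27, EF_F=23, EF_G=13, EF_H=12, EF_I=19) = 27; EF_J = 27+14 = 41
Expected project duration μ = 41 weeks. Critical path: C → E → J.

41 weeks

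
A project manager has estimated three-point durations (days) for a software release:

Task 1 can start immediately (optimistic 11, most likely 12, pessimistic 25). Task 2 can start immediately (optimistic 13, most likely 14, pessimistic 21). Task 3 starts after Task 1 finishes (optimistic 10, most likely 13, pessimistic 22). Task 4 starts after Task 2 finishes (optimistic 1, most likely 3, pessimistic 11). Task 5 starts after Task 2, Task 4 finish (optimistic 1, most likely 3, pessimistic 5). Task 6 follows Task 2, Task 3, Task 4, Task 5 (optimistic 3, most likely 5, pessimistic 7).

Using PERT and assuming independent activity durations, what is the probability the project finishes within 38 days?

te_Task 1 = (11 + 4·12 + 25)/6 = 84/6 = 14; σ²_Task 1 = ((25−11)/6)² = 5.444
te_Task 2 = (13 + 4·14 + 21)/6 = 90/6 = 15; σ²_Task 2 = ((21−13)/6)² = 1.778
te_Task 3 = (10 + 4·13 + 22)/6 = 84/6 = 14; σ²_Task 3 = ((22−10)/6)² = 4.000
te_Task 4 = (1 + 4·3 + 11)/6 = 24/6 = 4; σ²_Task 4 = ((11−1)/6)² = 2.778
te_Task 5 = (1 + 4·3 + 5)/6 = 18/6 = 3; σ²_Task 5 = ((5−1)/6)² = 0.444
te_Task 6 = (3 + 4·5 + 7)/6 = 30/6 = 5; σ²_Task 6 = ((7−3)/6)² = 0.444

Forward pass:
ES_Task 1 = 0; EF_Task 1 = 14
ES_Task 2 = 0; EF_Task 2 = 15
ES_Task 3 = 14; EF_Task 3 = 14+14 = 28
ES_Task 4 = 15; EF_Task 4 = 15+4 = 19
ES_Task 5 = max(EF_Task 2=15, EF_Task 4=19) = 19; EF_Task 5 = 19+3 = 22
ES_Task 6 = max(EF_Task 2=15, EF_Task 3=28, EF_Task 4=19, EF_Task 5=22) = 28; EF_Task 6 = 28+5 = 33
Expected project duration μ = 33 days. Critical path: Task 1 → Task 3 → Task 6.

Variance along critical path = 5.444 + 4.000 + 0.444 = 9.889; σ = √9.889 = 3.145 days.
Z = (38 − 33) / 3.145 = 1.590
P(T ≤ 38) = Φ(1.590) ≈ 0.944

0.944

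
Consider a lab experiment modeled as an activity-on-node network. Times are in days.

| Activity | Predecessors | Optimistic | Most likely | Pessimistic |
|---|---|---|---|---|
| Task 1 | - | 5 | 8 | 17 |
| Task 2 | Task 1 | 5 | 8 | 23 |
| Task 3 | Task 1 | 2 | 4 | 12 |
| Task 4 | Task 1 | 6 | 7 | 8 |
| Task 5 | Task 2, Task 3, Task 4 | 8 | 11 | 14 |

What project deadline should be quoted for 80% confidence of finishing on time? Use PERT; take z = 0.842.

33.2 days

te_Task 1 = (5 + 4·8 + 17)/6 = 54/6 = 9; σ²_Task 1 = ((17−5)/6)² = 4.000
te_Task 2 = (5 + 4·8 + 23)/6 = 60/6 = 10; σ²_Task 2 = ((23−5)/6)² = 9.000
te_Task 3 = (2 + 4·4 + 12)/6 = 30/6 = 5; σ²_Task 3 = ((12−2)/6)² = 2.778
te_Task 4 = (6 + 4·7 + 8)/6 = 42/6 = 7; σ²_Task 4 = ((8−6)/6)² = 0.111
te_Task 5 = (8 + 4·11 + 14)/6 = 66/6 = 11; σ²_Task 5 = ((14−8)/6)² = 1.000

Forward pass:
ES_Task 1 = 0; EF_Task 1 = 9
ES_Task 2 = 9; EF_Task 2 = 9+10 = 19
ES_Task 3 = 9; EF_Task 3 = 9+5 = 14
ES_Task 4 = 9; EF_Task 4 = 9+7 = 16
ES_Task 5 = max(EF_Task 2=19, EF_Task 3=14, EF_Task 4=16) = 19; EF_Task 5 = 19+11 = 30
Expected project duration μ = 30 days. Critical path: Task 1 → Task 2 → Task 5.

Variance along critical path = 4.000 + 9.000 + 1.000 = 14.000; σ = 3.742 days.
D = μ + z·σ = 30 + 0.842·3.742 = 33.2 days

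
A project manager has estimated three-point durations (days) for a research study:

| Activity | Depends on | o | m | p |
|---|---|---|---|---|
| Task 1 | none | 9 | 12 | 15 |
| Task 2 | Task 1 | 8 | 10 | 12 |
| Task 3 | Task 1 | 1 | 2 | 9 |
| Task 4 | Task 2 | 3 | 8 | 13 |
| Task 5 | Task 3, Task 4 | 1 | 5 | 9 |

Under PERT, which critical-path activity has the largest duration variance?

Task 4

te_Task 1 = (9 + 4·12 + 15)/6 = 72/6 = 12; σ²_Task 1 = ((15−9)/6)² = 1.000
te_Task 2 = (8 + 4·10 + 12)/6 = 60/6 = 10; σ²_Task 2 = ((12−8)/6)² = 0.444
te_Task 3 = (1 + 4·2 + 9)/6 = 18/6 = 3; σ²_Task 3 = ((9−1)/6)² = 1.778
te_Task 4 = (3 + 4·8 + 13)/6 = 48/6 = 8; σ²_Task 4 = ((13−3)/6)² = 2.778
te_Task 5 = (1 + 4·5 + 9)/6 = 30/6 = 5; σ²_Task 5 = ((9−1)/6)² = 1.778

Forward pass:
ES_Task 1 = 0; EF_Task 1 = 12
ES_Task 2 = 12; EF_Task 2 = 12+10 = 22
ES_Task 3 = 12; EF_Task 3 = 12+3 = 15
ES_Task 4 = 22; EF_Task 4 = 22+8 = 30
ES_Task 5 = max(EF_Task 3=15, EF_Task 4=30) = 30; EF_Task 5 = 30+5 = 35
Expected project duration μ = 35 days. Critical path: Task 1 → Task 2 → Task 4 → Task 5.

Variances on critical path: σ²_Task 1=1.000, σ²_Task 2=0.444, σ²_Task 4=2.778, σ²_Task 5=1.778.
Largest is σ²_Task 4 = 2.778.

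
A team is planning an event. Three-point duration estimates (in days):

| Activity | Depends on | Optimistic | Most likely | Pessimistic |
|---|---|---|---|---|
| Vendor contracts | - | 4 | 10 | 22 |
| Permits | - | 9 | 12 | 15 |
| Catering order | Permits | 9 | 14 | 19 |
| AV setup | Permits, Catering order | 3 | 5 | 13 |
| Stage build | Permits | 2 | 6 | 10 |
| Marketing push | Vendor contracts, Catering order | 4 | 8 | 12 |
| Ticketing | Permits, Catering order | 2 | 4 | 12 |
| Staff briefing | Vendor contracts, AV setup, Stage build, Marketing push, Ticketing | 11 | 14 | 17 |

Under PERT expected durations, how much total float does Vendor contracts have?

15 days

te_Vendor contracts = (4 + 4·10 + 22)/6 = 66/6 = 11
te_Permits = (9 + 4·12 + 15)/6 = 72/6 = 12
te_Catering order = (9 + 4·14 + 19)/6 = 84/6 = 14
te_AV setup = (3 + 4·5 + 13)/6 = 36/6 = 6
te_Stage build = (2 + 4·6 + 10)/6 = 36/6 = 6
te_Marketing push = (4 + 4·8 + 12)/6 = 48/6 = 8
te_Ticketing = (2 + 4·4 + 12)/6 = 30/6 = 5
te_Staff briefing = (11 + 4·14 + 17)/6 = 84/6 = 14

Forward pass:
ES_Vendor contracts = 0; EF_Vendor contracts = 11
ES_Permits = 0; EF_Permits = 12
ES_Catering order = 12; EF_Catering order = 12+14 = 26
ES_AV setup = max(EF_Permits=12, EF_Catering order=26) = 26; EF_AV setup = 26+6 = 32
ES_Stage build = 12; EF_Stage build = 12+6 = 18
ES_Marketing push = max(EF_Vendor contracts=11, EF_Catering order=26) = 26; EF_Marketing push = 26+8 = 34
ES_Ticketing = max(EF_Permits=12, EF_Catering order=26) = 26; EF_Ticketing = 26+5 = 31
ES_Staff briefing = max(EF_Vendor contracts=11, EF_AV setup=32, EF_Stage build=18, EF_Marketing push=34, EF_Ticketing=31) = 34; EF_Staff briefing = 34+14 = 48
Expected project duration μ = 48 days. Critical path: Permits → Catering order → Marketing push → Staff briefing.

Backward pass:
LF_Staff briefing = 48; LS_Staff briefing = 48−14 = 34
LF_Ticketing = LS_Staff briefing = 34; LS_Ticketing = 34−5 = 29
LF_Marketing push = LS_Staff briefing = 34; LS_Marketing push = 34−8 = 26
LF_Stage build = LS_Staff briefing = 34; LS_Stage build = 34−6 = 28
LF_AV setup = LS_Staff briefing = 34; LS_AV setup = 34−6 = 28
LF_Catering order = min(LS_AV setup=28, LS_Marketing push=26, LS_Ticketing=29) = 26; LS_Catering order = 26−14 = 12
LF_Permits = min(LS_Catering order=12, LS_AV setup=28, LS_Stage build=28, LS_Ticketing=29) = 12; LS_Permits = 12−12 = 0
LF_Vendor contracts = min(LS_Marketing push=26, LS_Staff briefing=34) = 26; LS_Vendor contracts = 26−11 = 15
Slack_Vendor contracts = LS_Vendor contracts − ES_Vendor contracts = 15 − 0 = 15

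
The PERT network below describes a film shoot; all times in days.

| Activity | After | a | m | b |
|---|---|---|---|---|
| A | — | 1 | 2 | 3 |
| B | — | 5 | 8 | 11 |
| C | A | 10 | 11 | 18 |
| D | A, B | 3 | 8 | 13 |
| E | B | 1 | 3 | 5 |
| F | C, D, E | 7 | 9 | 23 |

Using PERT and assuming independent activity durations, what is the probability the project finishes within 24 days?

te_A = (1 + 4·2 + 3)/6 = 12/6 = 2; σ²_A = ((3−1)/6)² = 0.111
te_B = (5 + 4·8 + 11)/6 = 48/6 = 8; σ²_B = ((11−5)/6)² = 1.000
te_C = (10 + 4·11 + 18)/6 = 72/6 = 12; σ²_C = ((18−10)/6)² = 1.778
te_D = (3 + 4·8 + 13)/6 = 48/6 = 8; σ²_D = ((13−3)/6)² = 2.778
te_E = (1 + 4·3 + 5)/6 = 18/6 = 3; σ²_E = ((5−1)/6)² = 0.444
te_F = (7 + 4·9 + 23)/6 = 66/6 = 11; σ²_F = ((23−7)/6)² = 7.111

Forward pass:
ES_A = 0; EF_A = 2
ES_B = 0; EF_B = 8
ES_C = 2; EF_C = 2+12 = 14
ES_D = max(EF_A=2, EF_B=8) = 8; EF_D = 8+8 = 16
ES_E = 8; EF_E = 8+3 = 11
ES_F = max(EF_C=14, EF_D=16, EF_E=11) = 16; EF_F = 16+11 = 27
Expected project duration μ = 27 days. Critical path: B → D → F.

Variance along critical path = 1.000 + 2.778 + 7.111 = 10.889; σ = √10.889 = 3.300 days.
Z = (24 − 27) / 3.300 = -0.909
P(T ≤ 24) = Φ(-0.909) ≈ 0.182

0.182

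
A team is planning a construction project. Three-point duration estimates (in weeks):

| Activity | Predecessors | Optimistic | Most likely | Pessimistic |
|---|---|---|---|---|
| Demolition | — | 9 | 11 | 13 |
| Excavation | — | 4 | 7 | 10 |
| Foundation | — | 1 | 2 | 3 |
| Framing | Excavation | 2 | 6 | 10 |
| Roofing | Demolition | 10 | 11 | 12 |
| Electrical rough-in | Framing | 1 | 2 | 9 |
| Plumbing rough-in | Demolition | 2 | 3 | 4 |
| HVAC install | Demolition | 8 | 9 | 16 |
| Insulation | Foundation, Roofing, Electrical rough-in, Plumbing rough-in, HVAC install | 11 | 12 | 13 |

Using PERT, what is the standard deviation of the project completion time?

0.82 weeks

te_Demolition = (9 + 4·11 + 13)/6 = 66/6 = 11; σ²_Demolition = ((13−9)/6)² = 0.444
te_Excavation = (4 + 4·7 + 10)/6 = 42/6 = 7; σ²_Excavation = ((10−4)/6)² = 1.000
te_Foundation = (1 + 4·2 + 3)/6 = 12/6 = 2; σ²_Foundation = ((3−1)/6)² = 0.111
te_Framing = (2 + 4·6 + 10)/6 = 36/6 = 6; σ²_Framing = ((10−2)/6)² = 1.778
te_Roofing = (10 + 4·11 + 12)/6 = 66/6 = 11; σ²_Roofing = ((12−10)/6)² = 0.111
te_Electrical rough-in = (1 + 4·2 + 9)/6 = 18/6 = 3; σ²_Electrical rough-in = ((9−1)/6)² = 1.778
te_Plumbing rough-in = (2 + 4·3 + 4)/6 = 18/6 = 3; σ²_Plumbing rough-in = ((4−2)/6)² = 0.111
te_HVAC install = (8 + 4·9 + 16)/6 = 60/6 = 10; σ²_HVAC install = ((16−8)/6)² = 1.778
te_Insulation = (11 + 4·12 + 13)/6 = 72/6 = 12; σ²_Insulation = ((13−11)/6)² = 0.111

Forward pass:
ES_Demolition = 0; EF_Demolition = 11
ES_Excavation = 0; EF_Excavation = 7
ES_Foundation = 0; EF_Foundation = 2
ES_Framing = 7; EF_Framing = 7+6 = 13
ES_Roofing = 11; EF_Roofing = 11+11 = 22
ES_Electrical rough-in = 13; EF_Electrical rough-in = 13+3 = 16
ES_Plumbing rough-in = 11; EF_Plumbing rough-in = 11+3 = 14
ES_HVAC install = 11; EF_HVAC install = 11+10 = 21
ES_Insulation = max(EF_Foundation=2, EF_Roofing=22, EF_Electrical rough-in=16, EF_Plumbing rough-in=14, EF_HVAC install=21) = 22; EF_Insulation = 22+12 = 34
Expected project duration μ = 34 weeks. Critical path: Demolition → Roofing → Insulation.

Variance along critical path = 0.444 + 0.111 + 0.111 = 0.667
σ = √0.667 = 0.816 weeks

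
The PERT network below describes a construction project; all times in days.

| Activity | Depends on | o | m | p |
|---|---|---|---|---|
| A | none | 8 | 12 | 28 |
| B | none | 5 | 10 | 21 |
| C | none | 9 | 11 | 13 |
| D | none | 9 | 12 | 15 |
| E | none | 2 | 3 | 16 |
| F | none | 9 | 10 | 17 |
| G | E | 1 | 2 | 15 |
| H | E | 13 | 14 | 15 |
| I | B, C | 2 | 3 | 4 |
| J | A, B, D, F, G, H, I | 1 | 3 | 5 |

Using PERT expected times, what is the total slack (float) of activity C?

5 days

te_A = (8 + 4·12 + 28)/6 = 84/6 = 14
te_B = (5 + 4·10 + 21)/6 = 66/6 = 11
te_C = (9 + 4·11 + 13)/6 = 66/6 = 11
te_D = (9 + 4·12 + 15)/6 = 72/6 = 12
te_E = (2 + 4·3 + 16)/6 = 30/6 = 5
te_F = (9 + 4·10 + 17)/6 = 66/6 = 11
te_G = (1 + 4·2 + 15)/6 = 24/6 = 4
te_H = (13 + 4·14 + 15)/6 = 84/6 = 14
te_I = (2 + 4·3 + 4)/6 = 18/6 = 3
te_J = (1 + 4·3 + 5)/6 = 18/6 = 3

Forward pass:
ES_A = 0; EF_A = 14
ES_B = 0; EF_B = 11
ES_C = 0; EF_C = 11
ES_D = 0; EF_D = 12
ES_E = 0; EF_E = 5
ES_F = 0; EF_F = 11
ES_G = 5; EF_G = 5+4 = 9
ES_H = 5; EF_H = 5+14 = 19
ES_I = max(EF_B=11, EF_C=11) = 11; EF_I = 11+3 = 14
ES_J = max(EF_A=14, EF_B=11, EF_D=12, EF_F=11, EF_G=9, EF_H=19, EF_I=14) = 19; EF_J = 19+3 = 22
Expected project duration μ = 22 days. Critical path: E → H → J.

Backward pass:
LF_J = 22; LS_J = 22−3 = 19
LF_I = LS_J = 19; LS_I = 19−3 = 16
LF_H = LS_J = 19; LS_H = 19−14 = 5
LF_G = LS_J = 19; LS_G = 19−4 = 15
LF_F = LS_J = 19; LS_F = 19−11 = 8
LF_E = min(LS_G=15, LS_H=5) = 5; LS_E = 5−5 = 0
LF_D = LS_J = 19; LS_D = 19−12 = 7
LF_C = LS_I = 16; LS_C = 16−11 = 5
LF_B = min(LS_I=16, LS_J=19) = 16; LS_B = 16−11 = 5
LF_A = LS_J = 19; LS_A = 19−14 = 5
Slack_C = LS_C − ES_C = 5 − 0 = 5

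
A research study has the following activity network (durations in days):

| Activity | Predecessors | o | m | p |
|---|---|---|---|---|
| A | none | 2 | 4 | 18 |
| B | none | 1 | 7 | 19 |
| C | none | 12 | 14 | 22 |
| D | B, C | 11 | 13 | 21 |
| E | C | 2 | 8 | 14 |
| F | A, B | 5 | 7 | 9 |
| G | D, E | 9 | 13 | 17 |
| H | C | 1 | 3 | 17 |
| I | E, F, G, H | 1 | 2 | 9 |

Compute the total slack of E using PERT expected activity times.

te_A = (2 + 4·4 + 18)/6 = 36/6 = 6
te_B = (1 + 4·7 + 19)/6 = 48/6 = 8
te_C = (12 + 4·14 + 22)/6 = 90/6 = 15
te_D = (11 + 4·13 + 21)/6 = 84/6 = 14
te_E = (2 + 4·8 + 14)/6 = 48/6 = 8
te_F = (5 + 4·7 + 9)/6 = 42/6 = 7
te_G = (9 + 4·13 + 17)/6 = 78/6 = 13
te_H = (1 + 4·3 + 17)/6 = 30/6 = 5
te_I = (1 + 4·2 + 9)/6 = 18/6 = 3

Forward pass:
ES_A = 0; EF_A = 6
ES_B = 0; EF_B = 8
ES_C = 0; EF_C = 15
ES_D = max(EF_B=8, EF_C=15) = 15; EF_D = 15+14 = 29
ES_E = 15; EF_E = 15+8 = 23
ES_F = max(EF_A=6, EF_B=8) = 8; EF_F = 8+7 = 15
ES_G = max(EF_D=29, EF_E=23) = 29; EF_G = 29+13 = 42
ES_H = 15; EF_H = 15+5 = 20
ES_I = max(EF_E=23, EF_F=15, EF_G=42, EF_H=20) = 42; EF_I = 42+3 = 45
Expected project duration μ = 45 days. Critical path: C → D → G → I.

Backward pass:
LF_I = 45; LS_I = 45−3 = 42
LF_H = LS_I = 42; LS_H = 42−5 = 37
LF_G = LS_I = 42; LS_G = 42−13 = 29
LF_F = LS_I = 42; LS_F = 42−7 = 35
LF_E = min(LS_G=29, LS_I=42) = 29; LS_E = 29−8 = 21
LF_D = LS_G = 29; LS_D = 29−14 = 15
LF_C = min(LS_D=15, LS_E=21, LS_H=37) = 15; LS_C = 15−15 = 0
LF_B = min(LS_D=15, LS_F=35) = 15; LS_B = 15−8 = 7
LF_A = LS_F = 35; LS_A = 35−6 = 29
Slack_E = LS_E − ES_E = 21 − 15 = 6

6 days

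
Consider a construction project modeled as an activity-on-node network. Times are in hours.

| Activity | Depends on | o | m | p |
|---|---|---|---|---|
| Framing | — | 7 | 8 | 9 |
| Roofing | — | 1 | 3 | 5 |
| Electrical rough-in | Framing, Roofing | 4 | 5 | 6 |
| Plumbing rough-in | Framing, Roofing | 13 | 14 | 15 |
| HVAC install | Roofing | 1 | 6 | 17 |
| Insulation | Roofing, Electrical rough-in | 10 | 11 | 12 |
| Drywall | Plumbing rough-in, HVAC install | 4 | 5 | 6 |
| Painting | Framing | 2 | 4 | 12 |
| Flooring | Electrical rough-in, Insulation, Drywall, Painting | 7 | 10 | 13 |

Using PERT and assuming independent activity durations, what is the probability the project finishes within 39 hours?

0.958

te_Framing = (7 + 4·8 + 9)/6 = 48/6 = 8; σ²_Framing = ((9−7)/6)² = 0.111
te_Roofing = (1 + 4·3 + 5)/6 = 18/6 = 3; σ²_Roofing = ((5−1)/6)² = 0.444
te_Electrical rough-in = (4 + 4·5 + 6)/6 = 30/6 = 5; σ²_Electrical rough-in = ((6−4)/6)² = 0.111
te_Plumbing rough-in = (13 + 4·14 + 15)/6 = 84/6 = 14; σ²_Plumbing rough-in = ((15−13)/6)² = 0.111
te_HVAC install = (1 + 4·6 + 17)/6 = 42/6 = 7; σ²_HVAC install = ((17−1)/6)² = 7.111
te_Insulation = (10 + 4·11 + 12)/6 = 66/6 = 11; σ²_Insulation = ((12−10)/6)² = 0.111
te_Drywall = (4 + 4·5 + 6)/6 = 30/6 = 5; σ²_Drywall = ((6−4)/6)² = 0.111
te_Painting = (2 + 4·4 + 12)/6 = 30/6 = 5; σ²_Painting = ((12−2)/6)² = 2.778
te_Flooring = (7 + 4·10 + 13)/6 = 60/6 = 10; σ²_Flooring = ((13−7)/6)² = 1.000

Forward pass:
ES_Framing = 0; EF_Framing = 8
ES_Roofing = 0; EF_Roofing = 3
ES_Electrical rough-in = max(EF_Framing=8, EF_Roofing=3) = 8; EF_Electrical rough-in = 8+5 = 13
ES_Plumbing rough-in = max(EF_Framing=8, EF_Roofing=3) = 8; EF_Plumbing rough-in = 8+14 = 22
ES_HVAC install = 3; EF_HVAC install = 3+7 = 10
ES_Insulation = max(EF_Roofing=3, EF_Electrical rough-in=13) = 13; EF_Insulation = 13+11 = 24
ES_Drywall = max(EF_Plumbing rough-in=22, EF_HVAC install=10) = 22; EF_Drywall = 22+5 = 27
ES_Painting = 8; EF_Painting = 8+5 = 13
ES_Flooring = max(EF_Electrical rough-in=13, EF_Insulation=24, EF_Drywall=27, EF_Painting=13) = 27; EF_Flooring = 27+10 = 37
Expected project duration μ = 37 hours. Critical path: Framing → Plumbing rough-in → Drywall → Flooring.

Variance along critical path = 0.111 + 0.111 + 0.111 + 1.000 = 1.333; σ = √1.333 = 1.155 hours.
Z = (39 − 37) / 1.155 = 1.732
P(T ≤ 39) = Φ(1.732) ≈ 0.958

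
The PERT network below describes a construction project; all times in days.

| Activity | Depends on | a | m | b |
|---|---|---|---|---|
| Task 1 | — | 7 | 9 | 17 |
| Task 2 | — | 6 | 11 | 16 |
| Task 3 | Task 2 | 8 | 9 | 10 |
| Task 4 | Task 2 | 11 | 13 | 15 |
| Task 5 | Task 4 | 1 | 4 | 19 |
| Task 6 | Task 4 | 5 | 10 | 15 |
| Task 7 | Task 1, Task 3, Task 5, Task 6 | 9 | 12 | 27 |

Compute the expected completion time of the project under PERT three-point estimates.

te_Task 1 = (7 + 4·9 + 17)/6 = 60/6 = 10
te_Task 2 = (6 + 4·11 + 16)/6 = 66/6 = 11
te_Task 3 = (8 + 4·9 + 10)/6 = 54/6 = 9
te_Task 4 = (11 + 4·13 + 15)/6 = 78/6 = 13
te_Task 5 = (1 + 4·4 + 19)/6 = 36/6 = 6
te_Task 6 = (5 + 4·10 + 15)/6 = 60/6 = 10
te_Task 7 = (9 + 4·12 + 27)/6 = 84/6 = 14

Forward pass:
ES_Task 1 = 0; EF_Task 1 = 10
ES_Task 2 = 0; EF_Task 2 = 11
ES_Task 3 = 11; EF_Task 3 = 11+9 = 20
ES_Task 4 = 11; EF_Task 4 = 11+13 = 24
ES_Task 5 = 24; EF_Task 5 = 24+6 = 30
ES_Task 6 = 24; EF_Task 6 = 24+10 = 34
ES_Task 7 = max(EF_Task 1=10, EF_Task 3=20, EF_Task 5=30, EF_Task 6=34) = 34; EF_Task 7 = 34+14 = 48
Expected project duration μ = 48 days. Critical path: Task 2 → Task 4 → Task 6 → Task 7.

48 days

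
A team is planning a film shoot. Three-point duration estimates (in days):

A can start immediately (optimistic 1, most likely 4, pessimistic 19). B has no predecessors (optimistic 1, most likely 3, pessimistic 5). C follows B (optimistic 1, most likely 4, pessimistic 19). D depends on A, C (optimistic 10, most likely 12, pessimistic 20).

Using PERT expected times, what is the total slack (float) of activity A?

te_A = (1 + 4·4 + 19)/6 = 36/6 = 6
te_B = (1 + 4·3 + 5)/6 = 18/6 = 3
te_C = (1 + 4·4 + 19)/6 = 36/6 = 6
te_D = (10 + 4·12 + 20)/6 = 78/6 = 13

Forward pass:
ES_A = 0; EF_A = 6
ES_B = 0; EF_B = 3
ES_C = 3; EF_C = 3+6 = 9
ES_D = max(EF_A=6, EF_C=9) = 9; EF_D = 9+13 = 22
Expected project duration μ = 22 days. Critical path: B → C → D.

Backward pass:
LF_D = 22; LS_D = 22−13 = 9
LF_C = LS_D = 9; LS_C = 9−6 = 3
LF_B = LS_C = 3; LS_B = 3−3 = 0
LF_A = LS_D = 9; LS_A = 9−6 = 3
Slack_A = LS_A − ES_A = 3 − 0 = 3

3 days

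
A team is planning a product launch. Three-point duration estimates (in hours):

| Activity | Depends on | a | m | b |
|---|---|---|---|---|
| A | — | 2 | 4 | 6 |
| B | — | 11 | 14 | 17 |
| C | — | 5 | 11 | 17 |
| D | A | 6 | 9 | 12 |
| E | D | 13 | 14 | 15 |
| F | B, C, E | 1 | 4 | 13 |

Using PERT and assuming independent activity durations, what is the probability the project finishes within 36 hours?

te_A = (2 + 4·4 + 6)/6 = 24/6 = 4; σ²_A = ((6−2)/6)² = 0.444
te_B = (11 + 4·14 + 17)/6 = 84/6 = 14; σ²_B = ((17−11)/6)² = 1.000
te_C = (5 + 4·11 + 17)/6 = 66/6 = 11; σ²_C = ((17−5)/6)² = 4.000
te_D = (6 + 4·9 + 12)/6 = 54/6 = 9; σ²_D = ((12−6)/6)² = 1.000
te_E = (13 + 4·14 + 15)/6 = 84/6 = 14; σ²_E = ((15−13)/6)² = 0.111
te_F = (1 + 4·4 + 13)/6 = 30/6 = 5; σ²_F = ((13−1)/6)² = 4.000

Forward pass:
ES_A = 0; EF_A = 4
ES_B = 0; EF_B = 14
ES_C = 0; EF_C = 11
ES_D = 4; EF_D = 4+9 = 13
ES_E = 13; EF_E = 13+14 = 27
ES_F = max(EF_B=14, EF_C=11, EF_E=27) = 27; EF_F = 27+5 = 32
Expected project duration μ = 32 hours. Critical path: A → D → E → F.

Variance along critical path = 0.444 + 1.000 + 0.111 + 4.000 = 5.556; σ = √5.556 = 2.357 hours.
Z = (36 − 32) / 2.357 = 1.697
P(T ≤ 36) = Φ(1.697) ≈ 0.955

0.955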